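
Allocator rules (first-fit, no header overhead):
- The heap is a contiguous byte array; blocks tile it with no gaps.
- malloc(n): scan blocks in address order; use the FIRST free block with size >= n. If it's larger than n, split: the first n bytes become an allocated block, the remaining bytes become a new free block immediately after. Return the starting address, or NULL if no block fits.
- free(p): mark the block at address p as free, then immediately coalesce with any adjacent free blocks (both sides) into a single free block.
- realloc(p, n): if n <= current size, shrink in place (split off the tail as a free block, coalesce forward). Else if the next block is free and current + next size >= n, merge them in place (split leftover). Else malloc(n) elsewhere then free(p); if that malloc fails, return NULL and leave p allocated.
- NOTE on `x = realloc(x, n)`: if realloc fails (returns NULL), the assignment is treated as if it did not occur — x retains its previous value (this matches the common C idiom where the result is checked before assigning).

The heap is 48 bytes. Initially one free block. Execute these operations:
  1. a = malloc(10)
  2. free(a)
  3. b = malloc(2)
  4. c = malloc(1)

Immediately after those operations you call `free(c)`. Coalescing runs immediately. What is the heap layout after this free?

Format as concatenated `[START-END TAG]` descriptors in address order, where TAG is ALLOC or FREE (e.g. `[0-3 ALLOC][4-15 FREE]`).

Op 1: a = malloc(10) -> a = 0; heap: [0-9 ALLOC][10-47 FREE]
Op 2: free(a) -> (freed a); heap: [0-47 FREE]
Op 3: b = malloc(2) -> b = 0; heap: [0-1 ALLOC][2-47 FREE]
Op 4: c = malloc(1) -> c = 2; heap: [0-1 ALLOC][2-2 ALLOC][3-47 FREE]
free(c): c = 2 -> block [2-2 ALLOC]; mark free, coalesce with adjacent free neighbors -> [0-1 ALLOC][2-47 FREE]

Answer: [0-1 ALLOC][2-47 FREE]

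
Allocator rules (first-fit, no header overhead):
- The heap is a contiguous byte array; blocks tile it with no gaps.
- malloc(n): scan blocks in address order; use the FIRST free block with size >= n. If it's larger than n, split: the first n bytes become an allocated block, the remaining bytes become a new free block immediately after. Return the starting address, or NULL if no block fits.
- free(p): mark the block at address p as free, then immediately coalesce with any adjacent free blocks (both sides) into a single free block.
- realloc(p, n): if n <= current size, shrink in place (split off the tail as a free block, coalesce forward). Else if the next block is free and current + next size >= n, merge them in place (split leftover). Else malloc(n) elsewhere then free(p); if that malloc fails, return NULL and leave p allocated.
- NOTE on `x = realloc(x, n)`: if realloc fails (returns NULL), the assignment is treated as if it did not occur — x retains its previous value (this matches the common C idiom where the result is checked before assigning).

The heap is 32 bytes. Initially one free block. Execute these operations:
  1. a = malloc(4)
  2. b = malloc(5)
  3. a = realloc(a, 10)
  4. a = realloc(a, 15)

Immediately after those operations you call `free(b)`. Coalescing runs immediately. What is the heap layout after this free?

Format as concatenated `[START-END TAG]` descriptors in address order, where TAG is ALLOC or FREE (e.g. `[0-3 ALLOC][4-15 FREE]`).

Answer: [0-8 FREE][9-23 ALLOC][24-31 FREE]

Derivation:
Op 1: a = malloc(4) -> a = 0; heap: [0-3 ALLOC][4-31 FREE]
Op 2: b = malloc(5) -> b = 4; heap: [0-3 ALLOC][4-8 ALLOC][9-31 FREE]
Op 3: a = realloc(a, 10) -> a = 9; heap: [0-3 FREE][4-8 ALLOC][9-18 ALLOC][19-31 FREE]
Op 4: a = realloc(a, 15) -> a = 9; heap: [0-3 FREE][4-8 ALLOC][9-23 ALLOC][24-31 FREE]
free(b): b = 4 -> block [4-8 ALLOC]; mark free, coalesce with adjacent free neighbors -> [0-8 FREE][9-23 ALLOC][24-31 FREE]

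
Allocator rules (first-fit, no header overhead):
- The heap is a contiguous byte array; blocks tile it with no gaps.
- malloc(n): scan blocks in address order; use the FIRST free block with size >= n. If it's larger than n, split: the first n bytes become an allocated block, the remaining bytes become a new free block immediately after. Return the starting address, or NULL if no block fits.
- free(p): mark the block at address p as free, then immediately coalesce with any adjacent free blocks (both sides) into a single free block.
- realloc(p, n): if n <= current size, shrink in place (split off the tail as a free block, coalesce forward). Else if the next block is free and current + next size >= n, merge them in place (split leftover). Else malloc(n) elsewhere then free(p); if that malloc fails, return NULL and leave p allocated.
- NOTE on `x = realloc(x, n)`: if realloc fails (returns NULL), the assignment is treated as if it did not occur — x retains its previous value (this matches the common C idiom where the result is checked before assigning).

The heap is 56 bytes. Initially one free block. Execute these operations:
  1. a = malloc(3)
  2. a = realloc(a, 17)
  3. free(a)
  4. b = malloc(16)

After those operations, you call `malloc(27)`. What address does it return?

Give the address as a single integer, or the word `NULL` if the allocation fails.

Answer: 16

Derivation:
Op 1: a = malloc(3) -> a = 0; heap: [0-2 ALLOC][3-55 FREE]
Op 2: a = realloc(a, 17) -> a = 0; heap: [0-16 ALLOC][17-55 FREE]
Op 3: free(a) -> (freed a); heap: [0-55 FREE]
Op 4: b = malloc(16) -> b = 0; heap: [0-15 ALLOC][16-55 FREE]
malloc(27): first-fit scan over [0-15 ALLOC][16-55 FREE] -> 16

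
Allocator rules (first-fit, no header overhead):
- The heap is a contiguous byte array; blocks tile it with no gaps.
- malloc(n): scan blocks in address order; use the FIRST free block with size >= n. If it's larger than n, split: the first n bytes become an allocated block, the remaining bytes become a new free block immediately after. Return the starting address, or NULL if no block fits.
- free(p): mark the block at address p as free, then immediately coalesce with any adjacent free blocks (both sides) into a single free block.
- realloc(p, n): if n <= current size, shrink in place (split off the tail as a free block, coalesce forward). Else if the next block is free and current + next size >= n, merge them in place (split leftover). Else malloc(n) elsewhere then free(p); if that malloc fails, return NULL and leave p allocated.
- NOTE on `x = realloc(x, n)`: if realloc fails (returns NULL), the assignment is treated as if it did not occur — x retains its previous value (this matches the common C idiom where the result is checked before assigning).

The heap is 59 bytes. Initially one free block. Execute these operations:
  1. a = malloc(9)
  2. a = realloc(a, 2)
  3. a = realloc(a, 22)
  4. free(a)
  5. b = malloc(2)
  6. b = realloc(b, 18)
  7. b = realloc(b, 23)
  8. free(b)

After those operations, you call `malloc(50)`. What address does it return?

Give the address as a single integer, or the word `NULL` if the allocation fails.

Answer: 0

Derivation:
Op 1: a = malloc(9) -> a = 0; heap: [0-8 ALLOC][9-58 FREE]
Op 2: a = realloc(a, 2) -> a = 0; heap: [0-1 ALLOC][2-58 FREE]
Op 3: a = realloc(a, 22) -> a = 0; heap: [0-21 ALLOC][22-58 FREE]
Op 4: free(a) -> (freed a); heap: [0-58 FREE]
Op 5: b = malloc(2) -> b = 0; heap: [0-1 ALLOC][2-58 FREE]
Op 6: b = realloc(b, 18) -> b = 0; heap: [0-17 ALLOC][18-58 FREE]
Op 7: b = realloc(b, 23) -> b = 0; heap: [0-22 ALLOC][23-58 FREE]
Op 8: free(b) -> (freed b); heap: [0-58 FREE]
malloc(50): first-fit scan over [0-58 FREE] -> 0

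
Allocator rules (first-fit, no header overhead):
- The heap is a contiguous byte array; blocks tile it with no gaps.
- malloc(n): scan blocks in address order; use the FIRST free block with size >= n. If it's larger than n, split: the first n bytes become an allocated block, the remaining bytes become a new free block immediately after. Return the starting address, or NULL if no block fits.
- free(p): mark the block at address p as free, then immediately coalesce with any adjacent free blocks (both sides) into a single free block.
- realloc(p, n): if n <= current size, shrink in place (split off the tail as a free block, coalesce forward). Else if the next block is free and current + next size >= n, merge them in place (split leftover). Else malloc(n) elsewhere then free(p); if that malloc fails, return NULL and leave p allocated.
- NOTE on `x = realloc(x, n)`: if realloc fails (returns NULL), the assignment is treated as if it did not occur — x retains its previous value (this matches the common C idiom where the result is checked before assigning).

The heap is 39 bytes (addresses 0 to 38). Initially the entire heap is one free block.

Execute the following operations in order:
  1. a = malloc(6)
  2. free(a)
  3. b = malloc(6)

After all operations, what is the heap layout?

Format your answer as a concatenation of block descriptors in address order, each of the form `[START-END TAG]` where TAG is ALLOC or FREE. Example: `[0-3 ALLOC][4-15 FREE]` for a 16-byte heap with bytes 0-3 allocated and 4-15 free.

Op 1: a = malloc(6) -> a = 0; heap: [0-5 ALLOC][6-38 FREE]
Op 2: free(a) -> (freed a); heap: [0-38 FREE]
Op 3: b = malloc(6) -> b = 0; heap: [0-5 ALLOC][6-38 FREE]

Answer: [0-5 ALLOC][6-38 FREE]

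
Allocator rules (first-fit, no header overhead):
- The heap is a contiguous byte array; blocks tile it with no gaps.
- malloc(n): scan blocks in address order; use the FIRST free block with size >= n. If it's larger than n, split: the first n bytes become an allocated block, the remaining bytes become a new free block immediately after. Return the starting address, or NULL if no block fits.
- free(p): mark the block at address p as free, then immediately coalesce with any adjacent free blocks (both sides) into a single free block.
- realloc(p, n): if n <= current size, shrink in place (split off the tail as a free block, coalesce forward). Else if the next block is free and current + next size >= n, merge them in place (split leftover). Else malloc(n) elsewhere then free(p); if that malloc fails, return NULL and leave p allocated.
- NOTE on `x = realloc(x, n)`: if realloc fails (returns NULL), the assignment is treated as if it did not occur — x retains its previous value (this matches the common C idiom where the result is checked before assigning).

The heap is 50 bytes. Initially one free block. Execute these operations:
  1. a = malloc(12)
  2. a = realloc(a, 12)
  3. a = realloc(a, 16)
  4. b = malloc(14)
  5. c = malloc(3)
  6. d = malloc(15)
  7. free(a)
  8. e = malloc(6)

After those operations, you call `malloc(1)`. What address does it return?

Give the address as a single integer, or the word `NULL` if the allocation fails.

Answer: 6

Derivation:
Op 1: a = malloc(12) -> a = 0; heap: [0-11 ALLOC][12-49 FREE]
Op 2: a = realloc(a, 12) -> a = 0; heap: [0-11 ALLOC][12-49 FREE]
Op 3: a = realloc(a, 16) -> a = 0; heap: [0-15 ALLOC][16-49 FREE]
Op 4: b = malloc(14) -> b = 16; heap: [0-15 ALLOC][16-29 ALLOC][30-49 FREE]
Op 5: c = malloc(3) -> c = 30; heap: [0-15 ALLOC][16-29 ALLOC][30-32 ALLOC][33-49 FREE]
Op 6: d = malloc(15) -> d = 33; heap: [0-15 ALLOC][16-29 ALLOC][30-32 ALLOC][33-47 ALLOC][48-49 FREE]
Op 7: free(a) -> (freed a); heap: [0-15 FREE][16-29 ALLOC][30-32 ALLOC][33-47 ALLOC][48-49 FREE]
Op 8: e = malloc(6) -> e = 0; heap: [0-5 ALLOC][6-15 FREE][16-29 ALLOC][30-32 ALLOC][33-47 ALLOC][48-49 FREE]
malloc(1): first-fit scan over [0-5 ALLOC][6-15 FREE][16-29 ALLOC][30-32 ALLOC][33-47 ALLOC][48-49 FREE] -> 6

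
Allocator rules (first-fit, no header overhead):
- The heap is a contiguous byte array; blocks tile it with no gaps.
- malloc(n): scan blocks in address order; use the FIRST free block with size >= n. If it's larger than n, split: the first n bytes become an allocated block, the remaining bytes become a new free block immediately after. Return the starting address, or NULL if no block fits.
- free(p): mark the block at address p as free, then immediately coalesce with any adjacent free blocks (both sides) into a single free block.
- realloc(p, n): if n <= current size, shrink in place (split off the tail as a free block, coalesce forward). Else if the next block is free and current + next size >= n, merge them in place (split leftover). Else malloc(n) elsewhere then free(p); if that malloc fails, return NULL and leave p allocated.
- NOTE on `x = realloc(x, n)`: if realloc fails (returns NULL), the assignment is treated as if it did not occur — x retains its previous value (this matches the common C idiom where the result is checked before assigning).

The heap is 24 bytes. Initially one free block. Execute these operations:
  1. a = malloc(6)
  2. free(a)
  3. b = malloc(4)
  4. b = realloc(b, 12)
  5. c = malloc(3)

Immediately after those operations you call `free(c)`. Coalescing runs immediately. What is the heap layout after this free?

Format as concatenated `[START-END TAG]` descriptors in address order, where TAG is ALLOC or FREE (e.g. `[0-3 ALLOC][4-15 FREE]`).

Answer: [0-11 ALLOC][12-23 FREE]

Derivation:
Op 1: a = malloc(6) -> a = 0; heap: [0-5 ALLOC][6-23 FREE]
Op 2: free(a) -> (freed a); heap: [0-23 FREE]
Op 3: b = malloc(4) -> b = 0; heap: [0-3 ALLOC][4-23 FREE]
Op 4: b = realloc(b, 12) -> b = 0; heap: [0-11 ALLOC][12-23 FREE]
Op 5: c = malloc(3) -> c = 12; heap: [0-11 ALLOC][12-14 ALLOC][15-23 FREE]
free(c): c = 12 -> block [12-14 ALLOC]; mark free, coalesce with adjacent free neighbors -> [0-11 ALLOC][12-23 FREE]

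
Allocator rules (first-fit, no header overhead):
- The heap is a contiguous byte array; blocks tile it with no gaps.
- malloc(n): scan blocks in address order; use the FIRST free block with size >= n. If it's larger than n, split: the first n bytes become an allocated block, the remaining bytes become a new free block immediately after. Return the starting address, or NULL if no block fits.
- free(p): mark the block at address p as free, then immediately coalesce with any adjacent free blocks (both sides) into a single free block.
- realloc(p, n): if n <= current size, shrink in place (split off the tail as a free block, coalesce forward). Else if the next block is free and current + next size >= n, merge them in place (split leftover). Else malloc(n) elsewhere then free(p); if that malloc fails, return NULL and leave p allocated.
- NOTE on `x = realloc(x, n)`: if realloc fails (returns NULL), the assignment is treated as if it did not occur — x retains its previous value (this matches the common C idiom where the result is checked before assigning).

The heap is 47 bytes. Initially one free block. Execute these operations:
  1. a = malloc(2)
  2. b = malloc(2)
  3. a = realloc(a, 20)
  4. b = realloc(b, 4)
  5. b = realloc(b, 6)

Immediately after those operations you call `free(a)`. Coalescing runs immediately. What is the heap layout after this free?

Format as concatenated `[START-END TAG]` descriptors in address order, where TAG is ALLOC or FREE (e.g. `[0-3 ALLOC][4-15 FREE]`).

Answer: [0-23 FREE][24-29 ALLOC][30-46 FREE]

Derivation:
Op 1: a = malloc(2) -> a = 0; heap: [0-1 ALLOC][2-46 FREE]
Op 2: b = malloc(2) -> b = 2; heap: [0-1 ALLOC][2-3 ALLOC][4-46 FREE]
Op 3: a = realloc(a, 20) -> a = 4; heap: [0-1 FREE][2-3 ALLOC][4-23 ALLOC][24-46 FREE]
Op 4: b = realloc(b, 4) -> b = 24; heap: [0-3 FREE][4-23 ALLOC][24-27 ALLOC][28-46 FREE]
Op 5: b = realloc(b, 6) -> b = 24; heap: [0-3 FREE][4-23 ALLOC][24-29 ALLOC][30-46 FREE]
free(a): a = 4 -> block [4-23 ALLOC]; mark free, coalesce with adjacent free neighbors -> [0-23 FREE][24-29 ALLOC][30-46 FREE]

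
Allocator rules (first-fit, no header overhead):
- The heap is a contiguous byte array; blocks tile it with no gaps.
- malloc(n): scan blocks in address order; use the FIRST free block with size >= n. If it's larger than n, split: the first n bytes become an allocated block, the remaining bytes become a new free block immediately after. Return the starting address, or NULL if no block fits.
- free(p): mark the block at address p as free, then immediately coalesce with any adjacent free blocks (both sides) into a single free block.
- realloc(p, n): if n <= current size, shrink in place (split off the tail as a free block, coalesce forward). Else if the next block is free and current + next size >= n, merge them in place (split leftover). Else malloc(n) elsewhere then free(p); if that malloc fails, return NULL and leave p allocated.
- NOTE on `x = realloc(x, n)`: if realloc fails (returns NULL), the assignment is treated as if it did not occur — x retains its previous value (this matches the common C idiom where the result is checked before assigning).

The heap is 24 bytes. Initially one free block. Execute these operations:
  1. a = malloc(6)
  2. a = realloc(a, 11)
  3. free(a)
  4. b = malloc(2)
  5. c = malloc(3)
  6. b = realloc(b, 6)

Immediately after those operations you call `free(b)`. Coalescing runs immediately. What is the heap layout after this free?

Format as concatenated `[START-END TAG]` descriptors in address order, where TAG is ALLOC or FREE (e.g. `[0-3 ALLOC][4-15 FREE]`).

Answer: [0-1 FREE][2-4 ALLOC][5-23 FREE]

Derivation:
Op 1: a = malloc(6) -> a = 0; heap: [0-5 ALLOC][6-23 FREE]
Op 2: a = realloc(a, 11) -> a = 0; heap: [0-10 ALLOC][11-23 FREE]
Op 3: free(a) -> (freed a); heap: [0-23 FREE]
Op 4: b = malloc(2) -> b = 0; heap: [0-1 ALLOC][2-23 FREE]
Op 5: c = malloc(3) -> c = 2; heap: [0-1 ALLOC][2-4 ALLOC][5-23 FREE]
Op 6: b = realloc(b, 6) -> b = 5; heap: [0-1 FREE][2-4 ALLOC][5-10 ALLOC][11-23 FREE]
free(b): b = 5 -> block [5-10 ALLOC]; mark free, coalesce with adjacent free neighbors -> [0-1 FREE][2-4 ALLOC][5-23 FREE]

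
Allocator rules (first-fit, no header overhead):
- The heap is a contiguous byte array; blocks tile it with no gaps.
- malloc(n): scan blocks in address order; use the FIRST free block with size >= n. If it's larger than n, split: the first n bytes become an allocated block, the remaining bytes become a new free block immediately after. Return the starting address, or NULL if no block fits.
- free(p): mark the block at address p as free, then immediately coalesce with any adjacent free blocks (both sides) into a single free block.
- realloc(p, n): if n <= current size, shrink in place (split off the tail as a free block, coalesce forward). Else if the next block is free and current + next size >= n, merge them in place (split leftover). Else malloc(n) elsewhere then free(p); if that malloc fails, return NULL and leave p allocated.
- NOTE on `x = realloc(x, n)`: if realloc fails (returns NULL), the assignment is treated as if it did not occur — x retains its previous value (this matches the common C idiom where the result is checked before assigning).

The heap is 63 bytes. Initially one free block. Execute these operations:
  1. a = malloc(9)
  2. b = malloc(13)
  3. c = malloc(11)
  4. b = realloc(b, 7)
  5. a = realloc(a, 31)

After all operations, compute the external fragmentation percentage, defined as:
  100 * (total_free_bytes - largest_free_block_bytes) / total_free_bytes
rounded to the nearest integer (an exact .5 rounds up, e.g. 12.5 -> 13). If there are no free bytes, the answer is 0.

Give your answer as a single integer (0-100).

Answer: 17

Derivation:
Op 1: a = malloc(9) -> a = 0; heap: [0-8 ALLOC][9-62 FREE]
Op 2: b = malloc(13) -> b = 9; heap: [0-8 ALLOC][9-21 ALLOC][22-62 FREE]
Op 3: c = malloc(11) -> c = 22; heap: [0-8 ALLOC][9-21 ALLOC][22-32 ALLOC][33-62 FREE]
Op 4: b = realloc(b, 7) -> b = 9; heap: [0-8 ALLOC][9-15 ALLOC][16-21 FREE][22-32 ALLOC][33-62 FREE]
Op 5: a = realloc(a, 31) -> NULL (a unchanged); heap: [0-8 ALLOC][9-15 ALLOC][16-21 FREE][22-32 ALLOC][33-62 FREE]
Free blocks: [6 30] total_free=36 largest=30 -> 100*(36-30)/36 = 600/36 ≈ 16.667 -> rounds to 17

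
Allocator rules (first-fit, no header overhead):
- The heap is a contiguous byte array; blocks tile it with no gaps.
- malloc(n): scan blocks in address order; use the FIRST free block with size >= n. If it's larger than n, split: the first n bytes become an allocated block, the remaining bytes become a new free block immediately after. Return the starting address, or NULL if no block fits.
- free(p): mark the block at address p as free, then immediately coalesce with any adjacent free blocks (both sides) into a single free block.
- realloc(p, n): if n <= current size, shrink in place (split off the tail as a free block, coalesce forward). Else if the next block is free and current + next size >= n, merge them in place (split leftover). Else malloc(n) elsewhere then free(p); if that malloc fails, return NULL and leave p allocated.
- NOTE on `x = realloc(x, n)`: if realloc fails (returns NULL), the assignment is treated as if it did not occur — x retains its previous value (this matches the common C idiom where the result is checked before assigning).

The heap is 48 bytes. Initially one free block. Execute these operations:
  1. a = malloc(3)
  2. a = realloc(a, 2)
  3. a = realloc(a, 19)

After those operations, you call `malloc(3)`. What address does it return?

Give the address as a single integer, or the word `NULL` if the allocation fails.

Answer: 19

Derivation:
Op 1: a = malloc(3) -> a = 0; heap: [0-2 ALLOC][3-47 FREE]
Op 2: a = realloc(a, 2) -> a = 0; heap: [0-1 ALLOC][2-47 FREE]
Op 3: a = realloc(a, 19) -> a = 0; heap: [0-18 ALLOC][19-47 FREE]
malloc(3): first-fit scan over [0-18 ALLOC][19-47 FREE] -> 19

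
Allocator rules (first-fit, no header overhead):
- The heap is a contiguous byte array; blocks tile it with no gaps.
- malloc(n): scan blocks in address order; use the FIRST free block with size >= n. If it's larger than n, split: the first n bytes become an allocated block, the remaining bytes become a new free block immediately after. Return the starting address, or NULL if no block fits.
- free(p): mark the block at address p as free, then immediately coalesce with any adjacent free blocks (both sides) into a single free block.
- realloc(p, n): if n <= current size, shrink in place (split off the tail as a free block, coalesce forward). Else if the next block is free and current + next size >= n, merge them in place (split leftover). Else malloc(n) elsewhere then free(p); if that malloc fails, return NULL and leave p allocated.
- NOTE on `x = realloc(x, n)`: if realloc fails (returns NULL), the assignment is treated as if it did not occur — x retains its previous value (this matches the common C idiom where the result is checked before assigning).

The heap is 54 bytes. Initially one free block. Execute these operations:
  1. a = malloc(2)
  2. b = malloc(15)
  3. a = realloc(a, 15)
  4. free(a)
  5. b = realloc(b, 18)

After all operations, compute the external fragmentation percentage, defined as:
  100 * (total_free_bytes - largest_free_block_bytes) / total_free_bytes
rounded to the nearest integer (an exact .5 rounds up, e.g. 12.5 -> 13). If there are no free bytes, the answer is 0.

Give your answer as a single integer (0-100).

Op 1: a = malloc(2) -> a = 0; heap: [0-1 ALLOC][2-53 FREE]
Op 2: b = malloc(15) -> b = 2; heap: [0-1 ALLOC][2-16 ALLOC][17-53 FREE]
Op 3: a = realloc(a, 15) -> a = 17; heap: [0-1 FREE][2-16 ALLOC][17-31 ALLOC][32-53 FREE]
Op 4: free(a) -> (freed a); heap: [0-1 FREE][2-16 ALLOC][17-53 FREE]
Op 5: b = realloc(b, 18) -> b = 2; heap: [0-1 FREE][2-19 ALLOC][20-53 FREE]
Free blocks: [2 34] total_free=36 largest=34 -> 100*(36-34)/36 = 200/36 ≈ 5.556 -> rounds to 6

Answer: 6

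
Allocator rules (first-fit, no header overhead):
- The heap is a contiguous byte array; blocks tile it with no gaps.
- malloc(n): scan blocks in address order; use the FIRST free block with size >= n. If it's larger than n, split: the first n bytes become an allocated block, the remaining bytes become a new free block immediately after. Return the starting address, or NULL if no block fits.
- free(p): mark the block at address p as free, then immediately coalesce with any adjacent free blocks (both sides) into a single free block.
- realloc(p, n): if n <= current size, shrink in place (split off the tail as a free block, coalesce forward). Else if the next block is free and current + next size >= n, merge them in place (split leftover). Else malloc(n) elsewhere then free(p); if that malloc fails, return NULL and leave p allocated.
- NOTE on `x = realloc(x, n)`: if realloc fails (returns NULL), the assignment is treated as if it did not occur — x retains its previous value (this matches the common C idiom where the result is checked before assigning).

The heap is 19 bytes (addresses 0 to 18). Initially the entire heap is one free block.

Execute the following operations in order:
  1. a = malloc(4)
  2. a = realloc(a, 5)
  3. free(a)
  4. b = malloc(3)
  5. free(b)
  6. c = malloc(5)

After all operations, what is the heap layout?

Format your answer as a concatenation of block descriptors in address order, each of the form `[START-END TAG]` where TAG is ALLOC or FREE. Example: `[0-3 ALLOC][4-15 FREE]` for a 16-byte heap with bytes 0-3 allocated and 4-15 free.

Answer: [0-4 ALLOC][5-18 FREE]

Derivation:
Op 1: a = malloc(4) -> a = 0; heap: [0-3 ALLOC][4-18 FREE]
Op 2: a = realloc(a, 5) -> a = 0; heap: [0-4 ALLOC][5-18 FREE]
Op 3: free(a) -> (freed a); heap: [0-18 FREE]
Op 4: b = malloc(3) -> b = 0; heap: [0-2 ALLOC][3-18 FREE]
Op 5: free(b) -> (freed b); heap: [0-18 FREE]
Op 6: c = malloc(5) -> c = 0; heap: [0-4 ALLOC][5-18 FREE]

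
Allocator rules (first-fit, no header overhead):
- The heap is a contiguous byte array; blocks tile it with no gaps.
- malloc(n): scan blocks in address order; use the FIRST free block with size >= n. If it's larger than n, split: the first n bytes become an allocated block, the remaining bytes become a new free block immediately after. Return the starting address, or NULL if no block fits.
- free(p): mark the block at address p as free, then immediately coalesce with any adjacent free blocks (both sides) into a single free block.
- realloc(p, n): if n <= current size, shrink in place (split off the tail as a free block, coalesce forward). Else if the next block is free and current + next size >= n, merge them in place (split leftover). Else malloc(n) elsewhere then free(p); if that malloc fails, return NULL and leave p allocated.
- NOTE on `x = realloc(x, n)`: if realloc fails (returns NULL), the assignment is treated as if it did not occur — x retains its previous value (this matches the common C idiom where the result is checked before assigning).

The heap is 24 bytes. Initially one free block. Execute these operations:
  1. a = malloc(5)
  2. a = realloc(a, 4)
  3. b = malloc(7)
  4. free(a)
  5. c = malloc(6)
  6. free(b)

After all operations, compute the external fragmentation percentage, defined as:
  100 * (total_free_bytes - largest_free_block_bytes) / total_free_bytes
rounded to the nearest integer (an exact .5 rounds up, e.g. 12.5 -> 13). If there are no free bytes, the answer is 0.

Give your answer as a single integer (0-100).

Op 1: a = malloc(5) -> a = 0; heap: [0-4 ALLOC][5-23 FREE]
Op 2: a = realloc(a, 4) -> a = 0; heap: [0-3 ALLOC][4-23 FREE]
Op 3: b = malloc(7) -> b = 4; heap: [0-3 ALLOC][4-10 ALLOC][11-23 FREE]
Op 4: free(a) -> (freed a); heap: [0-3 FREE][4-10 ALLOC][11-23 FREE]
Op 5: c = malloc(6) -> c = 11; heap: [0-3 FREE][4-10 ALLOC][11-16 ALLOC][17-23 FREE]
Op 6: free(b) -> (freed b); heap: [0-10 FREE][11-16 ALLOC][17-23 FREE]
Free blocks: [11 7] total_free=18 largest=11 -> 100*(18-11)/18 = 700/18 ≈ 38.889 -> rounds to 39

Answer: 39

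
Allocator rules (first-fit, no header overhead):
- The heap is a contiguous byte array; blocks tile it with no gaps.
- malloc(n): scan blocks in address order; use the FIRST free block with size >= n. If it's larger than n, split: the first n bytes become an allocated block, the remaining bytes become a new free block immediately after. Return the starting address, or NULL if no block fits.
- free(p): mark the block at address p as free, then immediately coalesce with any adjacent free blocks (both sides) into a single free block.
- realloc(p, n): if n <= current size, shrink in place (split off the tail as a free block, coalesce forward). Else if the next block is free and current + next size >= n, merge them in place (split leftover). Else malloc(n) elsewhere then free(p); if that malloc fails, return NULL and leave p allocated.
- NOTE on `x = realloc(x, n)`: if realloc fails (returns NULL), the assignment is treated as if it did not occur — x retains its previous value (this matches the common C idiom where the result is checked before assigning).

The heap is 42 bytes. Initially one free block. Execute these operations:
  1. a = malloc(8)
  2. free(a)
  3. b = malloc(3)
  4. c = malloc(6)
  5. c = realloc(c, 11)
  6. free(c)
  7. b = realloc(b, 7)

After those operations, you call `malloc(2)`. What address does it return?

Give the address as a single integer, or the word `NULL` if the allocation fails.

Answer: 7

Derivation:
Op 1: a = malloc(8) -> a = 0; heap: [0-7 ALLOC][8-41 FREE]
Op 2: free(a) -> (freed a); heap: [0-41 FREE]
Op 3: b = malloc(3) -> b = 0; heap: [0-2 ALLOC][3-41 FREE]
Op 4: c = malloc(6) -> c = 3; heap: [0-2 ALLOC][3-8 ALLOC][9-41 FREE]
Op 5: c = realloc(c, 11) -> c = 3; heap: [0-2 ALLOC][3-13 ALLOC][14-41 FREE]
Op 6: free(c) -> (freed c); heap: [0-2 ALLOC][3-41 FREE]
Op 7: b = realloc(b, 7) -> b = 0; heap: [0-6 ALLOC][7-41 FREE]
malloc(2): first-fit scan over [0-6 ALLOC][7-41 FREE] -> 7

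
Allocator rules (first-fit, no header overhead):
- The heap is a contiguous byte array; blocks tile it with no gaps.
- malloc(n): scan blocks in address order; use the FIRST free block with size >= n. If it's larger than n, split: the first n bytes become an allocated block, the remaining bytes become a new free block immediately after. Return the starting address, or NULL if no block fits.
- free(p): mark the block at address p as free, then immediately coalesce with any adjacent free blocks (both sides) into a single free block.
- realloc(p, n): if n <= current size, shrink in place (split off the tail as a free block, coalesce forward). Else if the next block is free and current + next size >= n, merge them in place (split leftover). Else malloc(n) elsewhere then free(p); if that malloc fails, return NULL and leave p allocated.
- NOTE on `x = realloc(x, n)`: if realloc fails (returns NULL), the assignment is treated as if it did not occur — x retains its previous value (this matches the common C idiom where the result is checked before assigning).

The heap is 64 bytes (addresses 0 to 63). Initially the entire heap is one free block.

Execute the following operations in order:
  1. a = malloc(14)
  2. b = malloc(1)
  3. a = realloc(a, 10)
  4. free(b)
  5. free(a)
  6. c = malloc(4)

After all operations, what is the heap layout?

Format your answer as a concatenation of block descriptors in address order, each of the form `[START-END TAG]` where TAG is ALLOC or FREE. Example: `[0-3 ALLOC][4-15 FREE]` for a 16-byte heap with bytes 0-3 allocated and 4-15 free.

Answer: [0-3 ALLOC][4-63 FREE]

Derivation:
Op 1: a = malloc(14) -> a = 0; heap: [0-13 ALLOC][14-63 FREE]
Op 2: b = malloc(1) -> b = 14; heap: [0-13 ALLOC][14-14 ALLOC][15-63 FREE]
Op 3: a = realloc(a, 10) -> a = 0; heap: [0-9 ALLOC][10-13 FREE][14-14 ALLOC][15-63 FREE]
Op 4: free(b) -> (freed b); heap: [0-9 ALLOC][10-63 FREE]
Op 5: free(a) -> (freed a); heap: [0-63 FREE]
Op 6: c = malloc(4) -> c = 0; heap: [0-3 ALLOC][4-63 FREE]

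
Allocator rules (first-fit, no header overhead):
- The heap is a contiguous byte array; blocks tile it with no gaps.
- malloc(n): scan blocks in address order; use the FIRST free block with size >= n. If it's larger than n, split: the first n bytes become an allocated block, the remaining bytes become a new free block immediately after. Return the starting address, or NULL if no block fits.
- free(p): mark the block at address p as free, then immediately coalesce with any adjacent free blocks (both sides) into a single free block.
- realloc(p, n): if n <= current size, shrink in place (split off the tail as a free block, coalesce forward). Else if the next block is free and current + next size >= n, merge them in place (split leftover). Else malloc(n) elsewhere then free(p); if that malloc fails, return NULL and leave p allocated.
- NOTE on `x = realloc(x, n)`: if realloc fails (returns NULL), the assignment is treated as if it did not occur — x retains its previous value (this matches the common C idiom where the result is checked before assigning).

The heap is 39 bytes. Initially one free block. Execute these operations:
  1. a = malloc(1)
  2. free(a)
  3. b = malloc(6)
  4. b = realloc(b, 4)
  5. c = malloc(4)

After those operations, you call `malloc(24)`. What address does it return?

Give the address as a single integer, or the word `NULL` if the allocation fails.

Answer: 8

Derivation:
Op 1: a = malloc(1) -> a = 0; heap: [0-0 ALLOC][1-38 FREE]
Op 2: free(a) -> (freed a); heap: [0-38 FREE]
Op 3: b = malloc(6) -> b = 0; heap: [0-5 ALLOC][6-38 FREE]
Op 4: b = realloc(b, 4) -> b = 0; heap: [0-3 ALLOC][4-38 FREE]
Op 5: c = malloc(4) -> c = 4; heap: [0-3 ALLOC][4-7 ALLOC][8-38 FREE]
malloc(24): first-fit scan over [0-3 ALLOC][4-7 ALLOC][8-38 FREE] -> 8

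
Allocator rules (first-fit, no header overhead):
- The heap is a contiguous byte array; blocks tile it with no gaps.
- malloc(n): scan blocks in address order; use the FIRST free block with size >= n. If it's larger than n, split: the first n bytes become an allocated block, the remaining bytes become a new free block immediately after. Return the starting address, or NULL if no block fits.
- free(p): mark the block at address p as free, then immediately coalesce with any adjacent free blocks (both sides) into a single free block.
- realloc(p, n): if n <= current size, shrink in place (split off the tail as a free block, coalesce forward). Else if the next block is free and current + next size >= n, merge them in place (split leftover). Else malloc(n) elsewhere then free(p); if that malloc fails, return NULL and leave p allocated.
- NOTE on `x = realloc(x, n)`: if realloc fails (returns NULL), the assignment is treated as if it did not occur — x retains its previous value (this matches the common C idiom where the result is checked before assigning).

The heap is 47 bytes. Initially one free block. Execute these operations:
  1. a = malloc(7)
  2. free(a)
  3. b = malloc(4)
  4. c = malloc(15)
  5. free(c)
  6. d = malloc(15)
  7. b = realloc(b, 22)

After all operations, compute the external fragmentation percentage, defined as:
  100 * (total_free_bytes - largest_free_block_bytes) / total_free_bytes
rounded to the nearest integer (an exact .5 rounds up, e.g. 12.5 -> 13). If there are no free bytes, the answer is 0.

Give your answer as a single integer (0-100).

Answer: 40

Derivation:
Op 1: a = malloc(7) -> a = 0; heap: [0-6 ALLOC][7-46 FREE]
Op 2: free(a) -> (freed a); heap: [0-46 FREE]
Op 3: b = malloc(4) -> b = 0; heap: [0-3 ALLOC][4-46 FREE]
Op 4: c = malloc(15) -> c = 4; heap: [0-3 ALLOC][4-18 ALLOC][19-46 FREE]
Op 5: free(c) -> (freed c); heap: [0-3 ALLOC][4-46 FREE]
Op 6: d = malloc(15) -> d = 4; heap: [0-3 ALLOC][4-18 ALLOC][19-46 FREE]
Op 7: b = realloc(b, 22) -> b = 19; heap: [0-3 FREE][4-18 ALLOC][19-40 ALLOC][41-46 FREE]
Free blocks: [4 6] total_free=10 largest=6 -> 100*(10-6)/10 = 400/10 = 40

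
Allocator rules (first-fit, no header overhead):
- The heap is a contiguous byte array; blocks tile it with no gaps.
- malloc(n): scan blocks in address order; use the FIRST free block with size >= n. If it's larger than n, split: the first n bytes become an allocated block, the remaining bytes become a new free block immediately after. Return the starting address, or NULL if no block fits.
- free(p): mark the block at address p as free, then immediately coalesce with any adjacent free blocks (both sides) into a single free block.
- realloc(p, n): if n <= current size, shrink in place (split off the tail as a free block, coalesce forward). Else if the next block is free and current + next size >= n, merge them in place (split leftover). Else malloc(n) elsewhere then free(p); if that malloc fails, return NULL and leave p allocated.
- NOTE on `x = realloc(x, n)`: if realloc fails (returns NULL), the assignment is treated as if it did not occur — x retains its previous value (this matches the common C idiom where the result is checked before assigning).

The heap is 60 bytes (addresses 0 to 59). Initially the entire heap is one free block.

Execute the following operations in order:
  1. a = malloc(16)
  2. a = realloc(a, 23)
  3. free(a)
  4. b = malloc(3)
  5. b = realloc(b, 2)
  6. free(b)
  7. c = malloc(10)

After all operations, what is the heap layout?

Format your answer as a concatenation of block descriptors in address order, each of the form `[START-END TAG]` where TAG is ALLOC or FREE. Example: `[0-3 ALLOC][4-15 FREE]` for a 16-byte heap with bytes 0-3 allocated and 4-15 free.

Answer: [0-9 ALLOC][10-59 FREE]

Derivation:
Op 1: a = malloc(16) -> a = 0; heap: [0-15 ALLOC][16-59 FREE]
Op 2: a = realloc(a, 23) -> a = 0; heap: [0-22 ALLOC][23-59 FREE]
Op 3: free(a) -> (freed a); heap: [0-59 FREE]
Op 4: b = malloc(3) -> b = 0; heap: [0-2 ALLOC][3-59 FREE]
Op 5: b = realloc(b, 2) -> b = 0; heap: [0-1 ALLOC][2-59 FREE]
Op 6: free(b) -> (freed b); heap: [0-59 FREE]
Op 7: c = malloc(10) -> c = 0; heap: [0-9 ALLOC][10-59 FREE]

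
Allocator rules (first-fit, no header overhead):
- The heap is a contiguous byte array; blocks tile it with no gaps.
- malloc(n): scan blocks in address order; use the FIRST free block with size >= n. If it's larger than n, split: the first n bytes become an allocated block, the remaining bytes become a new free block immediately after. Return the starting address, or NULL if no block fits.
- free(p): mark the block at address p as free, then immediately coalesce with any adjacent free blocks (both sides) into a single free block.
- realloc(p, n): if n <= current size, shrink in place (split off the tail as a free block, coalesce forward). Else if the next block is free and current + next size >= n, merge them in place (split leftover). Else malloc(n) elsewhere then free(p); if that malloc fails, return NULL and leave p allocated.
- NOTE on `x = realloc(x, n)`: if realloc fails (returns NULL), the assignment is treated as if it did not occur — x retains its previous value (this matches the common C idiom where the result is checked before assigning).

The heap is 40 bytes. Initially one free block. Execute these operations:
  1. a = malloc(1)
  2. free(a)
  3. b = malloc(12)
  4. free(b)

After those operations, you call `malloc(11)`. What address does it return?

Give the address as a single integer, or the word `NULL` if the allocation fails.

Answer: 0

Derivation:
Op 1: a = malloc(1) -> a = 0; heap: [0-0 ALLOC][1-39 FREE]
Op 2: free(a) -> (freed a); heap: [0-39 FREE]
Op 3: b = malloc(12) -> b = 0; heap: [0-11 ALLOC][12-39 FREE]
Op 4: free(b) -> (freed b); heap: [0-39 FREE]
malloc(11): first-fit scan over [0-39 FREE] -> 0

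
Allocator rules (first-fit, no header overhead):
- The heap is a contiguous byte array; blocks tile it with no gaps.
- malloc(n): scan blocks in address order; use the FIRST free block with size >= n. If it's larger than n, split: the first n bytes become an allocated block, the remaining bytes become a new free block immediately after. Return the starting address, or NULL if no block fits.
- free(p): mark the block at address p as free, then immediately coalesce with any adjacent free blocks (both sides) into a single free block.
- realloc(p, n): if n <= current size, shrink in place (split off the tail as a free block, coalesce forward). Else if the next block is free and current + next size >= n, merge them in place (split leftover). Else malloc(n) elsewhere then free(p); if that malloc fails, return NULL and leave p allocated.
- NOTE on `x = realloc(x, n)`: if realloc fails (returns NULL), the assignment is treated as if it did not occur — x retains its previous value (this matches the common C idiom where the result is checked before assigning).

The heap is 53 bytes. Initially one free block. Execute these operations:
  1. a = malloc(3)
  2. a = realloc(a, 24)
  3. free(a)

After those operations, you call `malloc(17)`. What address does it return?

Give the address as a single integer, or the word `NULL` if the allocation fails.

Answer: 0

Derivation:
Op 1: a = malloc(3) -> a = 0; heap: [0-2 ALLOC][3-52 FREE]
Op 2: a = realloc(a, 24) -> a = 0; heap: [0-23 ALLOC][24-52 FREE]
Op 3: free(a) -> (freed a); heap: [0-52 FREE]
malloc(17): first-fit scan over [0-52 FREE] -> 0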